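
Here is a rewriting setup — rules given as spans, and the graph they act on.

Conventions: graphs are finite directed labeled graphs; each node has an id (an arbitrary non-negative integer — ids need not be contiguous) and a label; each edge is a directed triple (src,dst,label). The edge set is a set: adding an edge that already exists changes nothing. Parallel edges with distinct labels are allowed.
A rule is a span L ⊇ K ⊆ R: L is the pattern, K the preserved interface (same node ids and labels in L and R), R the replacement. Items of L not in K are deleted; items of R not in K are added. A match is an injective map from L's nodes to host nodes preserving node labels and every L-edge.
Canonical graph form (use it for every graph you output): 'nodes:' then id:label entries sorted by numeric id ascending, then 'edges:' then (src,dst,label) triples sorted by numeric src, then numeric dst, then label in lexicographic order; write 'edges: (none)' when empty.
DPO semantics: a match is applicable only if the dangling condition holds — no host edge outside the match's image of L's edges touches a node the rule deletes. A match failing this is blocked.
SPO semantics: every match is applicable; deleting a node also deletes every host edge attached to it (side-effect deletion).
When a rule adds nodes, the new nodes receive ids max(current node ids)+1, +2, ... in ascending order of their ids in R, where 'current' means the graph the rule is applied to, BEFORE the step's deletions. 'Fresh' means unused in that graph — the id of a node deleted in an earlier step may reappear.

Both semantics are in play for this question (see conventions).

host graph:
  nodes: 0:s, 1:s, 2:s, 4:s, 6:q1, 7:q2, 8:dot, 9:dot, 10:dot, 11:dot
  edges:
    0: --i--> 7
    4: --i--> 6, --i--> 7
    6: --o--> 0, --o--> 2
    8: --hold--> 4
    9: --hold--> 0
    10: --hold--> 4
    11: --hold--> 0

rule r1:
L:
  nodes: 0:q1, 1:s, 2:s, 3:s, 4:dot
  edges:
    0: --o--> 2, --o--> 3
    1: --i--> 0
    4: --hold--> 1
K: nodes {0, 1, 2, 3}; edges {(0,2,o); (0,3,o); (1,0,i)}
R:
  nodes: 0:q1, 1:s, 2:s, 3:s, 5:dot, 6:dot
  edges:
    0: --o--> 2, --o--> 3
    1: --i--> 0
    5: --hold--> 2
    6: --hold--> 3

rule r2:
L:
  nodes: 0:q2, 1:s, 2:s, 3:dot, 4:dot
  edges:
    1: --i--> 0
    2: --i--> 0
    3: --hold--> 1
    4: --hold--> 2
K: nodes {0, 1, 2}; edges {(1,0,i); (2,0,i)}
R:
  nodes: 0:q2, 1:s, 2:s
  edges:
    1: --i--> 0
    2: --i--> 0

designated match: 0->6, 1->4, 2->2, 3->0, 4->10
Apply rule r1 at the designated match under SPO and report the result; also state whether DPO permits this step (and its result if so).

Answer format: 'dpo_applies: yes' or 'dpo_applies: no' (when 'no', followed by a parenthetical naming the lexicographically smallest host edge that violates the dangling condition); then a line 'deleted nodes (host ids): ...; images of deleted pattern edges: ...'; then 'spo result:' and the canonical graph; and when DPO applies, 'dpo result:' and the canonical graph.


dpo_applies: yes
deleted nodes (host ids): 10; images of deleted pattern edges: (10,4,hold)
spo result:
nodes: 0:s, 1:s, 2:s, 4:s, 6:q1, 7:q2, 8:dot, 9:dot, 11:dot, 12:dot, 13:dot
edges: (0,7,i); (4,6,i); (4,7,i); (6,0,o); (6,2,o); (8,4,hold); (9,0,hold); (11,0,hold); (12,2,hold); (13,0,hold)
dpo result:
nodes: 0:s, 1:s, 2:s, 4:s, 6:q1, 7:q2, 8:dot, 9:dot, 11:dot, 12:dot, 13:dot
edges: (0,7,i); (4,6,i); (4,7,i); (6,0,o); (6,2,o); (8,4,hold); (9,0,hold); (11,0,hold); (12,2,hold); (13,0,hold)


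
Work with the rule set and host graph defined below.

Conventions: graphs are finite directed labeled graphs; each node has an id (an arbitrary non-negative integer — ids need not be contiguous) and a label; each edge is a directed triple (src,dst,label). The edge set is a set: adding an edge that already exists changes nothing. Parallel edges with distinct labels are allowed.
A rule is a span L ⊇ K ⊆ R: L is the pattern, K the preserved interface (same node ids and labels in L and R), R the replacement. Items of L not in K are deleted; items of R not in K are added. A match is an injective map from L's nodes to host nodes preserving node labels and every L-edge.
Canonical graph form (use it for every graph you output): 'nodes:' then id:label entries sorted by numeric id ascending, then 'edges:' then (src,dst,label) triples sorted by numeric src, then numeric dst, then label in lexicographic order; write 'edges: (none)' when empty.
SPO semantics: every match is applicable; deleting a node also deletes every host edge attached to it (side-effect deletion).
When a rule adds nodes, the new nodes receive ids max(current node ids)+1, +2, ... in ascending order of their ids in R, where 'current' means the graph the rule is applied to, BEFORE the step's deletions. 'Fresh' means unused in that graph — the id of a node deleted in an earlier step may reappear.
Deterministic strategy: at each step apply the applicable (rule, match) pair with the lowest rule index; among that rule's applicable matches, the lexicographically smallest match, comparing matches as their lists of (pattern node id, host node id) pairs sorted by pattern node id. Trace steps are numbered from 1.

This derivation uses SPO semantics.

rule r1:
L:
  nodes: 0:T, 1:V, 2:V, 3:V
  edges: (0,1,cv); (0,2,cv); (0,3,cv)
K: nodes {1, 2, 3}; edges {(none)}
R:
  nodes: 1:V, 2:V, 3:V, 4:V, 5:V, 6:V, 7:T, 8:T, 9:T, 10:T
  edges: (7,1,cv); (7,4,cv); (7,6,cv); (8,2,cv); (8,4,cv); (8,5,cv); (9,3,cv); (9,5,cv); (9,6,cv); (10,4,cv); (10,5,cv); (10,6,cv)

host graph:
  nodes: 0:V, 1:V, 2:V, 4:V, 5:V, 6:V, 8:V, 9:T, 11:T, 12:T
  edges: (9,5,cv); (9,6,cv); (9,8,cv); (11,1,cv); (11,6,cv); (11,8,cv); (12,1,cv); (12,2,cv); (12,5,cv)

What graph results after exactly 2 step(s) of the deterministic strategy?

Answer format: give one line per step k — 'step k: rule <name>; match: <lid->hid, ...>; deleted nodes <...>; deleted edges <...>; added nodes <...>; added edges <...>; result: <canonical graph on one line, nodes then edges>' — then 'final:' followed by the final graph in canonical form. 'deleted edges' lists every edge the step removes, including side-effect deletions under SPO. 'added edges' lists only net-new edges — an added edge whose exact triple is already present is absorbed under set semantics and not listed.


step 1: rule r1; match: 0->9, 1->5, 2->6, 3->8; deleted nodes 9; deleted edges (9,5,cv); (9,6,cv); (9,8,cv); added nodes 13, 14, 15, 16, 17, 18, 19; added edges (16,5,cv); (16,13,cv); (16,15,cv); (17,6,cv); (17,13,cv); (17,14,cv); (18,8,cv); (18,14,cv); (18,15,cv); (19,13,cv); (19,14,cv); (19,15,cv); result: nodes: 0:V, 1:V, 2:V, 4:V, 5:V, 6:V, 8:V, 11:T, 12:T, 13:V, 14:V, 15:V, 16:T, 17:T, 18:T, 19:T edges: (11,1,cv); (11,6,cv); (11,8,cv); (12,1,cv); (12,2,cv); (12,5,cv); (16,5,cv); (16,13,cv); (16,15,cv); (17,6,cv); (17,13,cv); (17,14,cv); (18,8,cv); (18,14,cv); (18,15,cv); (19,13,cv); (19,14,cv); (19,15,cv)
step 2: rule r1; match: 0->11, 1->1, 2->6, 3->8; deleted nodes 11; deleted edges (11,1,cv); (11,6,cv); (11,8,cv); added nodes 20, 21, 22, 23, 24, 25, 26; added edges (23,1,cv); (23,20,cv); (23,22,cv); (24,6,cv); (24,20,cv); (24,21,cv); (25,8,cv); (25,21,cv); (25,22,cv); (26,20,cv); (26,21,cv); (26,22,cv); result: nodes: 0:V, 1:V, 2:V, 4:V, 5:V, 6:V, 8:V, 12:T, 13:V, 14:V, 15:V, 16:T, 17:T, 18:T, 19:T, 20:V, 21:V, 22:V, 23:T, 24:T, 25:T, 26:T edges: (12,1,cv); (12,2,cv); (12,5,cv); (16,5,cv); (16,13,cv); (16,15,cv); (17,6,cv); (17,13,cv); (17,14,cv); (18,8,cv); (18,14,cv); (18,15,cv); (19,13,cv); (19,14,cv); (19,15,cv); (23,1,cv); (23,20,cv); (23,22,cv); (24,6,cv); (24,20,cv); (24,21,cv); (25,8,cv); (25,21,cv); (25,22,cv); (26,20,cv); (26,21,cv); (26,22,cv)
final:
nodes: 0:V, 1:V, 2:V, 4:V, 5:V, 6:V, 8:V, 12:T, 13:V, 14:V, 15:V, 16:T, 17:T, 18:T, 19:T, 20:V, 21:V, 22:V, 23:T, 24:T, 25:T, 26:T
edges: (12,1,cv); (12,2,cv); (12,5,cv); (16,5,cv); (16,13,cv); (16,15,cv); (17,6,cv); (17,13,cv); (17,14,cv); (18,8,cv); (18,14,cv); (18,15,cv); (19,13,cv); (19,14,cv); (19,15,cv); (23,1,cv); (23,20,cv); (23,22,cv); (24,6,cv); (24,20,cv); (24,21,cv); (25,8,cv); (25,21,cv); (25,22,cv); (26,20,cv); (26,21,cv); (26,22,cv)


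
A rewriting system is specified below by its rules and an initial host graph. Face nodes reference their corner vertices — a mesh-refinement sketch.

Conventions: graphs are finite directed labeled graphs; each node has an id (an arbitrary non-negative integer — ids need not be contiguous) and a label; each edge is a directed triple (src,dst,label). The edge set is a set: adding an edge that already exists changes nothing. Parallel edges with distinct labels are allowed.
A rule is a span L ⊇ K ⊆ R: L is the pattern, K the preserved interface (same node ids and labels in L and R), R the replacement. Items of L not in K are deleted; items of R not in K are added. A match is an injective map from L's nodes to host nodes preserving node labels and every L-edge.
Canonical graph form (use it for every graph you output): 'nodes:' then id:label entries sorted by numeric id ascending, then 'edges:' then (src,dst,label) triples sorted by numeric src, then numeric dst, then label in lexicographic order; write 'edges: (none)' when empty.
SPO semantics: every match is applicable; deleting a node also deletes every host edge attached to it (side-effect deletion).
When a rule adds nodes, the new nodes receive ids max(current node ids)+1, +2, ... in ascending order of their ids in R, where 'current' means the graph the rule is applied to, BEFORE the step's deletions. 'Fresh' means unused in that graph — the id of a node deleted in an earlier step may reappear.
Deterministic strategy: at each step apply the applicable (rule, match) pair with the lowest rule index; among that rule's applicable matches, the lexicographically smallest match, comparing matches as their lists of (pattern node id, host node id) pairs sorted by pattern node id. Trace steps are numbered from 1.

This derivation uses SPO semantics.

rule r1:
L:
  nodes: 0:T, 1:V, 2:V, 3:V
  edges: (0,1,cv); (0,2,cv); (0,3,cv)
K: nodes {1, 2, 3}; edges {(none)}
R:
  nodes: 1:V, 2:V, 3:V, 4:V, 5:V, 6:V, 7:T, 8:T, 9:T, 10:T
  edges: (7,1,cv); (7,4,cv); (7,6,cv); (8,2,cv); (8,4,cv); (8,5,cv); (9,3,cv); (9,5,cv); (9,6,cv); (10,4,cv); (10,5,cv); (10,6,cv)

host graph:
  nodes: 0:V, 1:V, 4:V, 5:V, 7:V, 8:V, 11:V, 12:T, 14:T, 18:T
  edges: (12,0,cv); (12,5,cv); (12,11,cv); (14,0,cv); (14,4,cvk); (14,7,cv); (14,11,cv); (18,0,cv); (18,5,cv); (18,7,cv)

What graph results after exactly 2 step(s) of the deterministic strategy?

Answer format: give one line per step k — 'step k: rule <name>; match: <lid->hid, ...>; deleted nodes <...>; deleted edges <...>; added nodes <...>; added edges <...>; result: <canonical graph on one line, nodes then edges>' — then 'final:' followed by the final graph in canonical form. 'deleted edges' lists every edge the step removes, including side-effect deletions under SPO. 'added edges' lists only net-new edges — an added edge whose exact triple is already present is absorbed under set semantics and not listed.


step 1: rule r1; match: 0->12, 1->0, 2->5, 3->11; deleted nodes 12; deleted edges (12,0,cv); (12,5,cv); (12,11,cv); added nodes 19, 20, 21, 22, 23, 24, 25; added edges (22,0,cv); (22,19,cv); (22,21,cv); (23,5,cv); (23,19,cv); (23,20,cv); (24,11,cv); (24,20,cv); (24,21,cv); (25,19,cv); (25,20,cv); (25,21,cv); result: nodes: 0:V, 1:V, 4:V, 5:V, 7:V, 8:V, 11:V, 14:T, 18:T, 19:V, 20:V, 21:V, 22:T, 23:T, 24:T, 25:T edges: (14,0,cv); (14,4,cvk); (14,7,cv); (14,11,cv); (18,0,cv); (18,5,cv); (18,7,cv); (22,0,cv); (22,19,cv); (22,21,cv); (23,5,cv); (23,19,cv); (23,20,cv); (24,11,cv); (24,20,cv); (24,21,cv); (25,19,cv); (25,20,cv); (25,21,cv)
step 2: rule r1; match: 0->14, 1->0, 2->7, 3->11; deleted nodes 14; deleted edges (14,0,cv); (14,4,cvk); (14,7,cv); (14,11,cv); added nodes 26, 27, 28, 29, 30, 31, 32; added edges (29,0,cv); (29,26,cv); (29,28,cv); (30,7,cv); (30,26,cv); (30,27,cv); (31,11,cv); (31,27,cv); (31,28,cv); (32,26,cv); (32,27,cv); (32,28,cv); result: nodes: 0:V, 1:V, 4:V, 5:V, 7:V, 8:V, 11:V, 18:T, 19:V, 20:V, 21:V, 22:T, 23:T, 24:T, 25:T, 26:V, 27:V, 28:V, 29:T, 30:T, 31:T, 32:T edges: (18,0,cv); (18,5,cv); (18,7,cv); (22,0,cv); (22,19,cv); (22,21,cv); (23,5,cv); (23,19,cv); (23,20,cv); (24,11,cv); (24,20,cv); (24,21,cv); (25,19,cv); (25,20,cv); (25,21,cv); (29,0,cv); (29,26,cv); (29,28,cv); (30,7,cv); (30,26,cv); (30,27,cv); (31,11,cv); (31,27,cv); (31,28,cv); (32,26,cv); (32,27,cv); (32,28,cv)
final:
nodes: 0:V, 1:V, 4:V, 5:V, 7:V, 8:V, 11:V, 18:T, 19:V, 20:V, 21:V, 22:T, 23:T, 24:T, 25:T, 26:V, 27:V, 28:V, 29:T, 30:T, 31:T, 32:T
edges: (18,0,cv); (18,5,cv); (18,7,cv); (22,0,cv); (22,19,cv); (22,21,cv); (23,5,cv); (23,19,cv); (23,20,cv); (24,11,cv); (24,20,cv); (24,21,cv); (25,19,cv); (25,20,cv); (25,21,cv); (29,0,cv); (29,26,cv); (29,28,cv); (30,7,cv); (30,26,cv); (30,27,cv); (31,11,cv); (31,27,cv); (31,28,cv); (32,26,cv); (32,27,cv); (32,28,cv)


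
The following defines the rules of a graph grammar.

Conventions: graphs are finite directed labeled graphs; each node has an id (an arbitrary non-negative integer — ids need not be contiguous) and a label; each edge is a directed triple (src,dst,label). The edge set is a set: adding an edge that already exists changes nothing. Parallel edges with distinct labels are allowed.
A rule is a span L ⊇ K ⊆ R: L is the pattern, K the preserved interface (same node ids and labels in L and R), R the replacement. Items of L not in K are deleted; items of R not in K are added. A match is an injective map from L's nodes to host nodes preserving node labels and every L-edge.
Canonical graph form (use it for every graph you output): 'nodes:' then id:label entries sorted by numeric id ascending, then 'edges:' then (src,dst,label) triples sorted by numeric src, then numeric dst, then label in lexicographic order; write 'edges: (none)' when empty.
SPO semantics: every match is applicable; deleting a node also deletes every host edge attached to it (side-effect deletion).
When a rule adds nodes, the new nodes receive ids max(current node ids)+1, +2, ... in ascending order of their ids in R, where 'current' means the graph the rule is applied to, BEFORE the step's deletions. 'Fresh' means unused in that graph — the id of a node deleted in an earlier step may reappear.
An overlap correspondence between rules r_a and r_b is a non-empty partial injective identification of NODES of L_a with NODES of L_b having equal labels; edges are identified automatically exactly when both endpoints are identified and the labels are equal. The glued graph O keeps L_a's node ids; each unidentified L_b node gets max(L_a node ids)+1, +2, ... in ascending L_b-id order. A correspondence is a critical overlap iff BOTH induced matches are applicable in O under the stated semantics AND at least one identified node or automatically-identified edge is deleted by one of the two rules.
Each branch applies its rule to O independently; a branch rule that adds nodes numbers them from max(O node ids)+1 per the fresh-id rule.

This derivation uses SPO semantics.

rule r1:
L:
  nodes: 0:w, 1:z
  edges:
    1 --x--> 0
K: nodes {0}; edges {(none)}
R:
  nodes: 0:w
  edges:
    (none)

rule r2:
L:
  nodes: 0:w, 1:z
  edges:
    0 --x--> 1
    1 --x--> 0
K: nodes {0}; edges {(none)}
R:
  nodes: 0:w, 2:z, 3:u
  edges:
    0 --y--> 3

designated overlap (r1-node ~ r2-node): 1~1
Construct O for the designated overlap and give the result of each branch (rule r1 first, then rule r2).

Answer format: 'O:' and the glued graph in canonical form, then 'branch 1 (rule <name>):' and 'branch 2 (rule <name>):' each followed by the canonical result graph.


O:
nodes: 0:w, 1:z, 2:w
edges: (1,0,x); (1,2,x); (2,1,x)
branch 1 (rule r1):
nodes: 0:w, 2:w
edges: (none)
branch 2 (rule r2):
nodes: 0:w, 2:w, 3:z, 4:u
edges: (2,4,y)


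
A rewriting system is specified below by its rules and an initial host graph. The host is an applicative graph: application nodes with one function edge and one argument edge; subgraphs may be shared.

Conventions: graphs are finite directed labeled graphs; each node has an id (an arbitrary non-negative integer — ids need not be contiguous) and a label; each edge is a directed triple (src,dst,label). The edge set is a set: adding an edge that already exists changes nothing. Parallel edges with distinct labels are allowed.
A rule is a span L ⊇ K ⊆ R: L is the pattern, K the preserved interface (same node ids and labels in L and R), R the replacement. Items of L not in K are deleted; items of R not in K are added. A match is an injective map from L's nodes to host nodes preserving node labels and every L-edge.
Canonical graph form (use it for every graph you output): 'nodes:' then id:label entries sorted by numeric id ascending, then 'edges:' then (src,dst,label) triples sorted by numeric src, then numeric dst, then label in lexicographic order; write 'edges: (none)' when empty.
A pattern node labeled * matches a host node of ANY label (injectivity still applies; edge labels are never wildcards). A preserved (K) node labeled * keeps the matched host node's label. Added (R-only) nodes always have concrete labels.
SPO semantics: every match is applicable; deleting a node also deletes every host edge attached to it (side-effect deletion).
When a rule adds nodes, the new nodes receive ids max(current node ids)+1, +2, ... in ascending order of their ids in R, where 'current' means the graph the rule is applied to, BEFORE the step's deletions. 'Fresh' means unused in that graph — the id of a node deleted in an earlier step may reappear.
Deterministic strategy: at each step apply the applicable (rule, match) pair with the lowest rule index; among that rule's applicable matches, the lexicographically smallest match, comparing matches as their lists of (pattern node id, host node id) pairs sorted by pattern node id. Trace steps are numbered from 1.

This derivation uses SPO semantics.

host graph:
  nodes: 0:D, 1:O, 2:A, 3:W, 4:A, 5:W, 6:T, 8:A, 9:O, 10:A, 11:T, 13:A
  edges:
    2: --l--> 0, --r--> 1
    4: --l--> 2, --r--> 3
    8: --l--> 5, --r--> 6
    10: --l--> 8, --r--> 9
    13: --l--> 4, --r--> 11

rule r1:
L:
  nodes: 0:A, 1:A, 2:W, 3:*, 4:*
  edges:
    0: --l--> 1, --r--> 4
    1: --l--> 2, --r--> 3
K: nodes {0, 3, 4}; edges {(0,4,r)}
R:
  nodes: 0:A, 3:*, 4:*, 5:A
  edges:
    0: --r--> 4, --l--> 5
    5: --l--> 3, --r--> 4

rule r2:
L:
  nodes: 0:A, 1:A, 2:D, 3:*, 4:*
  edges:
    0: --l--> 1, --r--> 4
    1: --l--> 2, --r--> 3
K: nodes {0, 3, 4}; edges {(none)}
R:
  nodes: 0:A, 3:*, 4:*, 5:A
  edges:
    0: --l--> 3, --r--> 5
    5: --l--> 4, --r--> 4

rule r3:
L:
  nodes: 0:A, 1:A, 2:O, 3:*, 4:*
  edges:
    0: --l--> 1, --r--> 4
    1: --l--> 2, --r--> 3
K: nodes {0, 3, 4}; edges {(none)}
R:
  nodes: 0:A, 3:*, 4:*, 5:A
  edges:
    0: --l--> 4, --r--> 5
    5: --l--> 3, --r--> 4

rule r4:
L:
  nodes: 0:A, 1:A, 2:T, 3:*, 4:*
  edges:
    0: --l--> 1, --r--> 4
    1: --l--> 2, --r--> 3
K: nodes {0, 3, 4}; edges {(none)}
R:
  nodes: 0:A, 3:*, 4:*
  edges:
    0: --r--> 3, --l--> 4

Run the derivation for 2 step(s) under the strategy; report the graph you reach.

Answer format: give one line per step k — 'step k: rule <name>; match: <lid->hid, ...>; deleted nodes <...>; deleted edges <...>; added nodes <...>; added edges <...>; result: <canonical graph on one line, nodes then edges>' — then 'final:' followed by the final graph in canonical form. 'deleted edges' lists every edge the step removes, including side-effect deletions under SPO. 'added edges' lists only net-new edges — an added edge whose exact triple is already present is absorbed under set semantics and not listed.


step 1: rule r1; match: 0->10, 1->8, 2->5, 3->6, 4->9; deleted nodes 5, 8; deleted edges (8,5,l); (8,6,r); (10,8,l); added nodes 14; added edges (10,14,l); (14,6,l); (14,9,r); result: nodes: 0:D, 1:O, 2:A, 3:W, 4:A, 6:T, 9:O, 10:A, 11:T, 13:A, 14:A edges: (2,0,l); (2,1,r); (4,2,l); (4,3,r); (10,9,r); (10,14,l); (13,4,l); (13,11,r); (14,6,l); (14,9,r)
step 2: rule r2; match: 0->4, 1->2, 2->0, 3->1, 4->3; deleted nodes 0, 2; deleted edges (2,0,l); (2,1,r); (4,2,l); (4,3,r); added nodes 15; added edges (4,1,l); (4,15,r); (15,3,l); (15,3,r); result: nodes: 1:O, 3:W, 4:A, 6:T, 9:O, 10:A, 11:T, 13:A, 14:A, 15:A edges: (4,1,l); (4,15,r); (10,9,r); (10,14,l); (13,4,l); (13,11,r); (14,6,l); (14,9,r); (15,3,l); (15,3,r)
final:
nodes: 1:O, 3:W, 4:A, 6:T, 9:O, 10:A, 11:T, 13:A, 14:A, 15:A
edges: (4,1,l); (4,15,r); (10,9,r); (10,14,l); (13,4,l); (13,11,r); (14,6,l); (14,9,r); (15,3,l); (15,3,r)


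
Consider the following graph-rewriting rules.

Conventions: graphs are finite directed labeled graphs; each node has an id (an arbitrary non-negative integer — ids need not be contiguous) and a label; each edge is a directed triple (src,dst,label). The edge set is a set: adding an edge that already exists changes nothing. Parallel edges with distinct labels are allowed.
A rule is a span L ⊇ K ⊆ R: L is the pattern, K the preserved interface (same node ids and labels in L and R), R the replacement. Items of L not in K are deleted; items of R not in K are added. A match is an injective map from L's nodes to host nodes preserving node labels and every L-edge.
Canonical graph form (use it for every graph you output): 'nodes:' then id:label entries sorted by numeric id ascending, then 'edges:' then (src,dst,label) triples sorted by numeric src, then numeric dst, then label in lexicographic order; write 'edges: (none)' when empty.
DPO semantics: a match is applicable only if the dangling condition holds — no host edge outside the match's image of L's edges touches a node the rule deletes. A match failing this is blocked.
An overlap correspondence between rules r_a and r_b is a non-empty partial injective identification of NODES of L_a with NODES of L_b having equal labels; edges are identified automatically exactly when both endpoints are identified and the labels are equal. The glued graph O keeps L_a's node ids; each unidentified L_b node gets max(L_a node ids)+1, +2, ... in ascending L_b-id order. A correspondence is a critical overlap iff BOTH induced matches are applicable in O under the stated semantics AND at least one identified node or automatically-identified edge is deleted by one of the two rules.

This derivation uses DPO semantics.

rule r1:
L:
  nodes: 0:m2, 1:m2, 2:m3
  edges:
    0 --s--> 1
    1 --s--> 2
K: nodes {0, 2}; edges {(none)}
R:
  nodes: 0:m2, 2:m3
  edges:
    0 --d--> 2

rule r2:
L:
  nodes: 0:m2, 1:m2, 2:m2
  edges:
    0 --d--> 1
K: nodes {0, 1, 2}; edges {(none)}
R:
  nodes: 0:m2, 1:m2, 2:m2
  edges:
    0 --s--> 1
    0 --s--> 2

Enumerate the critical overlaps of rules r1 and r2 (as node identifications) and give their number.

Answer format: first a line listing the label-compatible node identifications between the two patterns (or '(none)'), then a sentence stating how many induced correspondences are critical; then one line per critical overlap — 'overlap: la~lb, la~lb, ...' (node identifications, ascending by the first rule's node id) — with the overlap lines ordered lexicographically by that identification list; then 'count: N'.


label-compatible node identifications between L(r1) and L(r2): 0~0, 0~1, 0~2, 1~0, 1~1, 1~2
3 of the induced correspondences are critical overlaps of r1 and r2.
overlap: 0~0, 1~2
overlap: 0~1, 1~2
overlap: 1~2
count: 3


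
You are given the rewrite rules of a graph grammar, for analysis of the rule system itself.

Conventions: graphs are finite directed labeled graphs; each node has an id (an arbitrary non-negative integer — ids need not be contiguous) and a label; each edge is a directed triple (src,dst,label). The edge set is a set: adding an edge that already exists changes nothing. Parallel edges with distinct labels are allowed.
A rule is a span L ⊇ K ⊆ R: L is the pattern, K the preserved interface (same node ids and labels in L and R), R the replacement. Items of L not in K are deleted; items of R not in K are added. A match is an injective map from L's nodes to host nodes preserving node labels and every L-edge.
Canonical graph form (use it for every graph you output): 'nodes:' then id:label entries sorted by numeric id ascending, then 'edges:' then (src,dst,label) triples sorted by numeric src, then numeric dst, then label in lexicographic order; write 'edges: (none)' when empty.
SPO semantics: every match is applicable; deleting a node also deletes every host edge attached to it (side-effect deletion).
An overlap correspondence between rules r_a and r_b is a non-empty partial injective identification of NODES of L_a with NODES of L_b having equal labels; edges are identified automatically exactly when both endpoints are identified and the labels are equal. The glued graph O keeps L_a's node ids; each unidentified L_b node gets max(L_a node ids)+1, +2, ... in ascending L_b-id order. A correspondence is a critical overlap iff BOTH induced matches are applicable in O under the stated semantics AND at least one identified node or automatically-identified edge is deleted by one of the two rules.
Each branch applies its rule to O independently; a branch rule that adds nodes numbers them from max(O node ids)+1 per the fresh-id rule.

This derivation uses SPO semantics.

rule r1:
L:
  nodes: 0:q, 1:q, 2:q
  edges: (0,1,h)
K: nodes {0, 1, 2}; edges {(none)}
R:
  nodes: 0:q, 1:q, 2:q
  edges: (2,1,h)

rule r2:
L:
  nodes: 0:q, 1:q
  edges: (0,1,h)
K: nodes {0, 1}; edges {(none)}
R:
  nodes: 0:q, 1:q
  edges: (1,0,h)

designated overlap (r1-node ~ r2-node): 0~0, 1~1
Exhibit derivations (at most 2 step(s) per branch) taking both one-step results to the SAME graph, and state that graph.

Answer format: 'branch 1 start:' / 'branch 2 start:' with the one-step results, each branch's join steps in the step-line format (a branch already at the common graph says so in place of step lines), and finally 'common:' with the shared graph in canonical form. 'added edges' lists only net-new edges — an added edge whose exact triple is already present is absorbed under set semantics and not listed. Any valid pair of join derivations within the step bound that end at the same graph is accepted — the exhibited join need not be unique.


branch 1 start:
nodes: 0:q, 1:q, 2:q
edges: (2,1,h)
branch 2 start:
nodes: 0:q, 1:q, 2:q
edges: (1,0,h)
branch 1 step 1: rule r1; match: 0->2, 1->1, 2->0; deleted nodes (none); deleted edges (2,1,h); added nodes (none); added edges (0,1,h); result: nodes: 0:q, 1:q, 2:q edges: (0,1,h)
branch 2 step 1: rule r2; match: 0->1, 1->0; deleted nodes (none); deleted edges (1,0,h); added nodes (none); added edges (0,1,h); result: nodes: 0:q, 1:q, 2:q edges: (0,1,h)
common:
nodes: 0:q, 1:q, 2:q
edges: (0,1,h)


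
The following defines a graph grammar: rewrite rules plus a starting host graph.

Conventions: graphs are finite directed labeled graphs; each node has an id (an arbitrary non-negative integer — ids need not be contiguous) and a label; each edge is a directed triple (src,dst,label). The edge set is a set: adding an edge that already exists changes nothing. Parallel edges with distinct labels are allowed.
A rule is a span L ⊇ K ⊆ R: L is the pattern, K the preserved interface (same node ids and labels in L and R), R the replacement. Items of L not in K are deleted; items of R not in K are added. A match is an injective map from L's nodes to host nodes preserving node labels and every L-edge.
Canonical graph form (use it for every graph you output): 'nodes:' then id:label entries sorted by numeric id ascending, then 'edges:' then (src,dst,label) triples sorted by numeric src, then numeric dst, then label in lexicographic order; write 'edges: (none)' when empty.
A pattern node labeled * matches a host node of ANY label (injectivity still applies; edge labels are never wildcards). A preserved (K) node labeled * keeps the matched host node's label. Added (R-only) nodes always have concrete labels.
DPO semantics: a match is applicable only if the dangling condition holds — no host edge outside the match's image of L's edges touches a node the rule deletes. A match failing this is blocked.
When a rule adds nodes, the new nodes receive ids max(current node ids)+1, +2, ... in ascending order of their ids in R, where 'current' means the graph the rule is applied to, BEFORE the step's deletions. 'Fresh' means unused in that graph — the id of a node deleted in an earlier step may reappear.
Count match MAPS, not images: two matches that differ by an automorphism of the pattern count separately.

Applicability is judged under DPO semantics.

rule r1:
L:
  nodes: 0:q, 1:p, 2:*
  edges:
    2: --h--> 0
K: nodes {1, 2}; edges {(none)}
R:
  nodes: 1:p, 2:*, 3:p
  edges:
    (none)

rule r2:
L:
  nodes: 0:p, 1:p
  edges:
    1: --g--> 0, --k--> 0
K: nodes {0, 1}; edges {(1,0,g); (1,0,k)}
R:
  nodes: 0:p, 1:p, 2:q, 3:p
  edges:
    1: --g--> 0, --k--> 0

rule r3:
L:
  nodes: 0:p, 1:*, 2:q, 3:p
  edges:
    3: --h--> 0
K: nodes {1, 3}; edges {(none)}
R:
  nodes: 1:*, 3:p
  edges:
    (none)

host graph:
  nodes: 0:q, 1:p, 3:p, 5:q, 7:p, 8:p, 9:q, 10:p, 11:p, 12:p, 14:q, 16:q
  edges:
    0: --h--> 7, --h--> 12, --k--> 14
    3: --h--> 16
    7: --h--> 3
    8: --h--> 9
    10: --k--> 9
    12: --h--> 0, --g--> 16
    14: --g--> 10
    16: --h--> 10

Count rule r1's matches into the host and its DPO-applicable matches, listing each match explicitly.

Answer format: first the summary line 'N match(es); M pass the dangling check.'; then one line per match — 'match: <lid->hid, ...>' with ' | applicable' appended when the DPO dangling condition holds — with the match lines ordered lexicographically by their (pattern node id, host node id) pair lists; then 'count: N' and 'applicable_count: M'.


18 match(es); 0 pass the dangling check.
match: 0->0, 1->1, 2->12
match: 0->0, 1->3, 2->12
match: 0->0, 1->7, 2->12
match: 0->0, 1->8, 2->12
match: 0->0, 1->10, 2->12
match: 0->0, 1->11, 2->12
match: 0->9, 1->1, 2->8
match: 0->9, 1->3, 2->8
match: 0->9, 1->7, 2->8
match: 0->9, 1->10, 2->8
match: 0->9, 1->11, 2->8
match: 0->9, 1->12, 2->8
match: 0->16, 1->1, 2->3
match: 0->16, 1->7, 2->3
match: 0->16, 1->8, 2->3
match: 0->16, 1->10, 2->3
match: 0->16, 1->11, 2->3
match: 0->16, 1->12, 2->3
count: 18
applicable_count: 0


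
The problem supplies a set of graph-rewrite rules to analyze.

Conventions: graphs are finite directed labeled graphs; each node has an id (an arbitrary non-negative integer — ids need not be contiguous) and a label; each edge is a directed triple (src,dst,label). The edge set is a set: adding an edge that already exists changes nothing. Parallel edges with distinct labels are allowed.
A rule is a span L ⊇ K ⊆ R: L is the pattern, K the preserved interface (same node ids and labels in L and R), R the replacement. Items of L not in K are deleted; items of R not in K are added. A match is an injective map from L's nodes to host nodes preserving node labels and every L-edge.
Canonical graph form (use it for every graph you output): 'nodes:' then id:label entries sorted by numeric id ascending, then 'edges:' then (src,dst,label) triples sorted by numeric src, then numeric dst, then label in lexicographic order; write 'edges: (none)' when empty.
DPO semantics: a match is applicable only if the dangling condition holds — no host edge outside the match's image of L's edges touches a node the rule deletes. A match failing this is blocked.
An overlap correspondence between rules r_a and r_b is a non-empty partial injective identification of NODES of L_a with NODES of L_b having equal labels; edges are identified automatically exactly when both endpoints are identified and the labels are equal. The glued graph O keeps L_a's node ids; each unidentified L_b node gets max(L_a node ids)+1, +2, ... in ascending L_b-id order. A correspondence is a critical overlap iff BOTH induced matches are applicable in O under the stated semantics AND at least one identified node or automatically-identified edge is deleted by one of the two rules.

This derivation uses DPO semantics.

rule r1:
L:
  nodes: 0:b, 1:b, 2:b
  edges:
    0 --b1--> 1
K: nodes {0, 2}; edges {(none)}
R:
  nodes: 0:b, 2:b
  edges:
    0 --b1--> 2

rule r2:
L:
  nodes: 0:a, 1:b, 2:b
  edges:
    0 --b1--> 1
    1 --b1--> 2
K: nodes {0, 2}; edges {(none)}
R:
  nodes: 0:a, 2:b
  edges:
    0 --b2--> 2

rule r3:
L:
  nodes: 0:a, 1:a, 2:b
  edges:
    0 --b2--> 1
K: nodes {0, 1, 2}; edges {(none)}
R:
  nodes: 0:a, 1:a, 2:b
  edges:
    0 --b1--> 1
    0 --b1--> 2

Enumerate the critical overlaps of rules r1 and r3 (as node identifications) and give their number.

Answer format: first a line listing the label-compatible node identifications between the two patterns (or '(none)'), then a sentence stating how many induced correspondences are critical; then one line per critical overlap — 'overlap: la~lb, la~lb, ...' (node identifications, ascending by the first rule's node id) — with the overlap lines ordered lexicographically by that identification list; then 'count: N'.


label-compatible node identifications between L(r1) and L(r3): 0~2, 1~2, 2~2
1 of the induced correspondences is a critical overlap of r1 and r3.
overlap: 1~2
count: 1


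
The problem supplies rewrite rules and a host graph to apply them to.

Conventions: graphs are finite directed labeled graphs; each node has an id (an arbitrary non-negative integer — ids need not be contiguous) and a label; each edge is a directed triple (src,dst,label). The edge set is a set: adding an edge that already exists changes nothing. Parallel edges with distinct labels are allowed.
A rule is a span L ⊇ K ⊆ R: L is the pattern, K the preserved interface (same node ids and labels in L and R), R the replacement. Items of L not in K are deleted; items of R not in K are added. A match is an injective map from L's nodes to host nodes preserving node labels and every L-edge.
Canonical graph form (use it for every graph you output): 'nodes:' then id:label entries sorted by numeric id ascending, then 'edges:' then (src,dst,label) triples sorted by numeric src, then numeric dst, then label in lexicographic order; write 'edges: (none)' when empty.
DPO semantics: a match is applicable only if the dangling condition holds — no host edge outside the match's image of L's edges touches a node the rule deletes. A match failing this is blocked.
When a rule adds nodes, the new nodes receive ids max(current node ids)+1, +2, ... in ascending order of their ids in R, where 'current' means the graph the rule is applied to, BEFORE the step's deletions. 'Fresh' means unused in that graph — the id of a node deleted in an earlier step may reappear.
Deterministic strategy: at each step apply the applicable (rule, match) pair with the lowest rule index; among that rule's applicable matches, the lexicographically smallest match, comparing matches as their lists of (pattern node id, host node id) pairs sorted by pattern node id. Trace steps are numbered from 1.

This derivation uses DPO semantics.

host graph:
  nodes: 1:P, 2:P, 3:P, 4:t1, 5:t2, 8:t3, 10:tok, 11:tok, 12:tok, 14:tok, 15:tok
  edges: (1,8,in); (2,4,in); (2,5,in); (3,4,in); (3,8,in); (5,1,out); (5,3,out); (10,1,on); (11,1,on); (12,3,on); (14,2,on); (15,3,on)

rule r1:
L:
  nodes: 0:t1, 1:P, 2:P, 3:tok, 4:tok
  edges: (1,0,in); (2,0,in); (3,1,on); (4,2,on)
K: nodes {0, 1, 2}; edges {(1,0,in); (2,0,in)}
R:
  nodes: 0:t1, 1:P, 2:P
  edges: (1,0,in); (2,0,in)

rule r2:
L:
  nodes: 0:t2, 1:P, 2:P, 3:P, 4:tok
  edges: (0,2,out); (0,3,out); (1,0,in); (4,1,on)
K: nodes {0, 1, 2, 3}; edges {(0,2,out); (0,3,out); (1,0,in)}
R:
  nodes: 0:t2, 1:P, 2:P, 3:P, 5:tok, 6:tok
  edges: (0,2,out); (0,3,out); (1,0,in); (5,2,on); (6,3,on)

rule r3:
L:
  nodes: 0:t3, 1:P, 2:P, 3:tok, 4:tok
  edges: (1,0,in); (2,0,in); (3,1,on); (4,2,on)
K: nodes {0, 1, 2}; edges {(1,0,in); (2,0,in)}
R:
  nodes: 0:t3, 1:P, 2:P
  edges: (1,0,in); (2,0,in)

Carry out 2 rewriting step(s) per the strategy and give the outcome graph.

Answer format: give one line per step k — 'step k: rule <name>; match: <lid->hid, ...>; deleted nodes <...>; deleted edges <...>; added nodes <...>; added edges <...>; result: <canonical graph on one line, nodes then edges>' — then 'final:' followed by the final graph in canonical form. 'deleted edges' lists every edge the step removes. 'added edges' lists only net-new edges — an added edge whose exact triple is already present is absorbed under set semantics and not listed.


step 1: rule r1; match: 0->4, 1->2, 2->3, 3->14, 4->12; deleted nodes 12, 14; deleted edges (12,3,on); (14,2,on); added nodes (none); added edges (none); result: nodes: 1:P, 2:P, 3:P, 4:t1, 5:t2, 8:t3, 10:tok, 11:tok, 15:tok edges: (1,8,in); (2,4,in); (2,5,in); (3,4,in); (3,8,in); (5,1,out); (5,3,out); (10,1,on); (11,1,on); (15,3,on)
step 2: rule r3; match: 0->8, 1->1, 2->3, 3->10, 4->15; deleted nodes 10, 15; deleted edges (10,1,on); (15,3,on); added nodes (none); added edges (none); result: nodes: 1:P, 2:P, 3:P, 4:t1, 5:t2, 8:t3, 11:tok edges: (1,8,in); (2,4,in); (2,5,in); (3,4,in); (3,8,in); (5,1,out); (5,3,out); (11,1,on)
final:
nodes: 1:P, 2:P, 3:P, 4:t1, 5:t2, 8:t3, 11:tok
edges: (1,8,in); (2,4,in); (2,5,in); (3,4,in); (3,8,in); (5,1,out); (5,3,out); (11,1,on)


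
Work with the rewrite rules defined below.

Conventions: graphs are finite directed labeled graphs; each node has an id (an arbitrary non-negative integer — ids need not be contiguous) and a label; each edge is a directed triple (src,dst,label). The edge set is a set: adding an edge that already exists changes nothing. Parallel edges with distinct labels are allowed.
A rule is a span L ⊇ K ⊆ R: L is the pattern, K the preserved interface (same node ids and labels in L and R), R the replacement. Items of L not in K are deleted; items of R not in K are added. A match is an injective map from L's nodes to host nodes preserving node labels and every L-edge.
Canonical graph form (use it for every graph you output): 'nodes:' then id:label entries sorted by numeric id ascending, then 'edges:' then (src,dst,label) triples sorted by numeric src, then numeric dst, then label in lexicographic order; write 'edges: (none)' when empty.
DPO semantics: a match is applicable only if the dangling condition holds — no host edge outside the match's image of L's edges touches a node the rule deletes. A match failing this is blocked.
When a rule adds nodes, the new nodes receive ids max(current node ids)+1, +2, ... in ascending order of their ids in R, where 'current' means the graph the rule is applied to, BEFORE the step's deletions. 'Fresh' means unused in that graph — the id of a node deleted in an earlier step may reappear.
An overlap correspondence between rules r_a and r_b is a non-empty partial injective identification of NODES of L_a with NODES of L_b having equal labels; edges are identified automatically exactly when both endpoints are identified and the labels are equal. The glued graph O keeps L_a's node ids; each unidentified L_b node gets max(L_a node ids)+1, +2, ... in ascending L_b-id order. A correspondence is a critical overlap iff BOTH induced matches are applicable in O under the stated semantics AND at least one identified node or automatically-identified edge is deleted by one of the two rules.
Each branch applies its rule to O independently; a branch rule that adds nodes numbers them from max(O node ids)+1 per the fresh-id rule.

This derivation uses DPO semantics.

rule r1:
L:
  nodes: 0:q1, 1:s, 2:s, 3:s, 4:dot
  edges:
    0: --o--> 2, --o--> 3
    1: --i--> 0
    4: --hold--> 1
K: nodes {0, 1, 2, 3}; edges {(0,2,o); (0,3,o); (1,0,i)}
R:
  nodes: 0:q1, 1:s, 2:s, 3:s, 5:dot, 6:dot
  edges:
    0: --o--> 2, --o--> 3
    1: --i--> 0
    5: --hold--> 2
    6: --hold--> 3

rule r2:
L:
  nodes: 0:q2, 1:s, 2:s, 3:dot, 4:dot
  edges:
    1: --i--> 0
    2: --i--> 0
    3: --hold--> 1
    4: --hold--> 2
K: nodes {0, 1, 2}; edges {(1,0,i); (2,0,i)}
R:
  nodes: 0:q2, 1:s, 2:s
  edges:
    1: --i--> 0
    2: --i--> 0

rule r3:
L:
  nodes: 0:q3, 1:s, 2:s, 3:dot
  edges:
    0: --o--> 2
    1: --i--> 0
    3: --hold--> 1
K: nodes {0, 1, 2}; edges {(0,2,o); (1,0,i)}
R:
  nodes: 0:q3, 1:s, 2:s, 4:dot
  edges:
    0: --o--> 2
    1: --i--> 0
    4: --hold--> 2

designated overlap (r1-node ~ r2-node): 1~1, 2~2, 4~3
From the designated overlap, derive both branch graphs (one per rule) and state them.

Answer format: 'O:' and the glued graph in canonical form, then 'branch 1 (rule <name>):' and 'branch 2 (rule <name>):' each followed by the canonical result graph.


O:
nodes: 0:q1, 1:s, 2:s, 3:s, 4:dot, 5:q2, 6:dot
edges: (0,2,o); (0,3,o); (1,0,i); (1,5,i); (2,5,i); (4,1,hold); (6,2,hold)
branch 1 (rule r1):
nodes: 0:q1, 1:s, 2:s, 3:s, 5:q2, 6:dot, 7:dot, 8:dot
edges: (0,2,o); (0,3,o); (1,0,i); (1,5,i); (2,5,i); (6,2,hold); (7,2,hold); (8,3,hold)
branch 2 (rule r2):
nodes: 0:q1, 1:s, 2:s, 3:s, 5:q2
edges: (0,2,o); (0,3,o); (1,0,i); (1,5,i); (2,5,i)
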